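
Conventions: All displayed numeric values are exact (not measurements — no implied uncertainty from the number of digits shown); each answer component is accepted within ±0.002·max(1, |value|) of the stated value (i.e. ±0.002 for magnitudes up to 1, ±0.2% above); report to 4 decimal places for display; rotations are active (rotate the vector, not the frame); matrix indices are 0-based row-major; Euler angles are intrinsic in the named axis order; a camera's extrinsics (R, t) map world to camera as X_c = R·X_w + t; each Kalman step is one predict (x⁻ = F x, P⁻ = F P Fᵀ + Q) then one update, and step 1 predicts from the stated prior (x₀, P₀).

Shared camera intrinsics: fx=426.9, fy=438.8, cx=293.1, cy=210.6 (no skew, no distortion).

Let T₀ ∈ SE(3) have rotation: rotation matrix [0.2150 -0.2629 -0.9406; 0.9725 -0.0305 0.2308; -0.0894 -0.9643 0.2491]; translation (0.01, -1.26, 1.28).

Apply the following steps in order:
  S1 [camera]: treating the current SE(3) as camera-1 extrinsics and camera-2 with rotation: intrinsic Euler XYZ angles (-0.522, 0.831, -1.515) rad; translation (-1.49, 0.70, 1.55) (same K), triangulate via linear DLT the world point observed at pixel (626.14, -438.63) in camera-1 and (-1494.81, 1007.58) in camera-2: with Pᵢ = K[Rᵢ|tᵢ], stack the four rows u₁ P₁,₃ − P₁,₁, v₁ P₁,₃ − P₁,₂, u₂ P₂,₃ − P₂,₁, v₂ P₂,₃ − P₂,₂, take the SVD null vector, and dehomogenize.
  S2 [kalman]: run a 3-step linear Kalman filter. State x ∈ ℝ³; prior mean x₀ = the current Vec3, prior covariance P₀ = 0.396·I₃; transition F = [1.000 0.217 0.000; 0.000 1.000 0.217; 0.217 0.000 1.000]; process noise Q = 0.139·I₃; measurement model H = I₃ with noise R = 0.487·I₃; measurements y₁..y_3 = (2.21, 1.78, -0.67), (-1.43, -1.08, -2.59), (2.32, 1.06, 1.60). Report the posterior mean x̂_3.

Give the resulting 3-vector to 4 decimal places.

after S1 (triangulate): (-1.0007, -0.7337, -1.4385)
after S2 (kf_track): (1.0049, 0.2604, -0.1383)

result = (1.0049, 0.2604, -0.1383)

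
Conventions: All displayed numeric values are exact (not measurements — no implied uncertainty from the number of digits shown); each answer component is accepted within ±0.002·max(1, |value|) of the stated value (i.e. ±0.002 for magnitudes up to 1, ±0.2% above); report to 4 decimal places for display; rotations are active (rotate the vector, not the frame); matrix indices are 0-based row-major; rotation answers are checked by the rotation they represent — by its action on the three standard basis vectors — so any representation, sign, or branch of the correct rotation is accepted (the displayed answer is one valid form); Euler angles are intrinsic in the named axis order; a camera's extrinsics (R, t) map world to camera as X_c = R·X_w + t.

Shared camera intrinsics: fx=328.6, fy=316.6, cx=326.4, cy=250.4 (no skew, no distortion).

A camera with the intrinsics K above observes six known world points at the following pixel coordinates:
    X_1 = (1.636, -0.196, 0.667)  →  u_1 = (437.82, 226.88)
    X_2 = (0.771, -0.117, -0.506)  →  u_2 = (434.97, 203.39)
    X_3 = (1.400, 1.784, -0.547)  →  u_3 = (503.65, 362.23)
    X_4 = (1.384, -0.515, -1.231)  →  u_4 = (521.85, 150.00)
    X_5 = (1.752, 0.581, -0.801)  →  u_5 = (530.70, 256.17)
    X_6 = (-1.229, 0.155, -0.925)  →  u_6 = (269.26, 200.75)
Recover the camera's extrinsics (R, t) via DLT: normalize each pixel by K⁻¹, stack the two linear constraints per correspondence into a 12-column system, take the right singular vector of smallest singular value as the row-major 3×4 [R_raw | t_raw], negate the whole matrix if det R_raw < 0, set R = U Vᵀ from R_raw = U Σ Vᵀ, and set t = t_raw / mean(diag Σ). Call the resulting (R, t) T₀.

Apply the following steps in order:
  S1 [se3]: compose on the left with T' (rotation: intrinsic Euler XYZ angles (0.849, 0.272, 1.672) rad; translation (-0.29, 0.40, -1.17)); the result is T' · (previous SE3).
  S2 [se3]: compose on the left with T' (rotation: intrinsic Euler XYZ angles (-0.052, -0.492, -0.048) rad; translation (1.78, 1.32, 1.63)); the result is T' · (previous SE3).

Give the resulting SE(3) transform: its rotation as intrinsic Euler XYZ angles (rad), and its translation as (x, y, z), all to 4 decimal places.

rotation (euler_xyz) = (1.1339, -0.1575, 2.0475), translation = (1.8740, -0.8478, 3.7631)

source (pnp_recover): camera pose = R=[0.9586 0.0340 -0.2826; 0.0263 0.9780 0.2070; 0.2834 -0.2058 0.9366], t=(0.4100, -0.3800, 4.1302)
after S1 (compose_se3): R=[-0.0423 -0.9958 0.0808; 0.3987 -0.0910 -0.9126; 0.9161 -0.0064 0.4009], t=(1.1439, -2.2234, 1.7339)
after S2 (compose_se3): R=[-0.4532 -0.8775 -0.1568; 0.4411 -0.0679 -0.8949; 0.7746 -0.4747 0.4178], t=(1.8740, -0.8478, 3.7631)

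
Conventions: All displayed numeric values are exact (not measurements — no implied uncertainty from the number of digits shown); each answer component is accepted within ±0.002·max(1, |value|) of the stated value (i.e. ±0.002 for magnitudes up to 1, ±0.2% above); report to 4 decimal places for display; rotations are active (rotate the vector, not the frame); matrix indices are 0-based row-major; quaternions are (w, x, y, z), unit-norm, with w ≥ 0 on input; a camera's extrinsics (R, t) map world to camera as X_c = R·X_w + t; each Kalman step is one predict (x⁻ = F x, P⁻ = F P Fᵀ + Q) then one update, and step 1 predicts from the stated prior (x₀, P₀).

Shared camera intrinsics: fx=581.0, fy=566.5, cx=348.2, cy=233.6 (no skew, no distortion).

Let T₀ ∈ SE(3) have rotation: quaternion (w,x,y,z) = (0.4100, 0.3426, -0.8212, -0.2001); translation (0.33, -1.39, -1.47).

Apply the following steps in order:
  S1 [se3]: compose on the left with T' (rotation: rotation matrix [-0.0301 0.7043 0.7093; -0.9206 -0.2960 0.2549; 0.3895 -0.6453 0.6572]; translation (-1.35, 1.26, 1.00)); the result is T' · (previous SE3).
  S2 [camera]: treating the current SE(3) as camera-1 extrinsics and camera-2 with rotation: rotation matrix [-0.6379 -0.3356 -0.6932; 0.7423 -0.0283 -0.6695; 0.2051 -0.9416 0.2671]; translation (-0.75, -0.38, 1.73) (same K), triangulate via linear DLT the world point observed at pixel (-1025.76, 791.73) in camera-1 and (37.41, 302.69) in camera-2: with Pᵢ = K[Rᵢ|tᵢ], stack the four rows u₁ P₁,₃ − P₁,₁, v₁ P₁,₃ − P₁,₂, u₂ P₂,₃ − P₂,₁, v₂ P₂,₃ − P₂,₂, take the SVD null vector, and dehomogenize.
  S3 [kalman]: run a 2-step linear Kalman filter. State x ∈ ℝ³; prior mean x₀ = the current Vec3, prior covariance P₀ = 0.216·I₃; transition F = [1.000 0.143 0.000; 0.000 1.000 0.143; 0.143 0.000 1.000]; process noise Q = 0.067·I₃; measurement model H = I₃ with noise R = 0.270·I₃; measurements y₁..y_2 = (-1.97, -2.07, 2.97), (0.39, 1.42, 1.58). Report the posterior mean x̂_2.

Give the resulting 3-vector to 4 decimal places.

result = (-0.1394, 0.0179, 1.6497)

after S1 (compose_se3): R=[-0.1186 0.9269 -0.3560; 0.7468 0.3196 0.5833; 0.6544 -0.1967 -0.7301], t=(-3.3815, 0.9930, 1.0594)
after S2 (triangulate): (1.0804, -0.5947, 0.1887)
after S3 (kf_track): (-0.1394, 0.0179, 1.6497)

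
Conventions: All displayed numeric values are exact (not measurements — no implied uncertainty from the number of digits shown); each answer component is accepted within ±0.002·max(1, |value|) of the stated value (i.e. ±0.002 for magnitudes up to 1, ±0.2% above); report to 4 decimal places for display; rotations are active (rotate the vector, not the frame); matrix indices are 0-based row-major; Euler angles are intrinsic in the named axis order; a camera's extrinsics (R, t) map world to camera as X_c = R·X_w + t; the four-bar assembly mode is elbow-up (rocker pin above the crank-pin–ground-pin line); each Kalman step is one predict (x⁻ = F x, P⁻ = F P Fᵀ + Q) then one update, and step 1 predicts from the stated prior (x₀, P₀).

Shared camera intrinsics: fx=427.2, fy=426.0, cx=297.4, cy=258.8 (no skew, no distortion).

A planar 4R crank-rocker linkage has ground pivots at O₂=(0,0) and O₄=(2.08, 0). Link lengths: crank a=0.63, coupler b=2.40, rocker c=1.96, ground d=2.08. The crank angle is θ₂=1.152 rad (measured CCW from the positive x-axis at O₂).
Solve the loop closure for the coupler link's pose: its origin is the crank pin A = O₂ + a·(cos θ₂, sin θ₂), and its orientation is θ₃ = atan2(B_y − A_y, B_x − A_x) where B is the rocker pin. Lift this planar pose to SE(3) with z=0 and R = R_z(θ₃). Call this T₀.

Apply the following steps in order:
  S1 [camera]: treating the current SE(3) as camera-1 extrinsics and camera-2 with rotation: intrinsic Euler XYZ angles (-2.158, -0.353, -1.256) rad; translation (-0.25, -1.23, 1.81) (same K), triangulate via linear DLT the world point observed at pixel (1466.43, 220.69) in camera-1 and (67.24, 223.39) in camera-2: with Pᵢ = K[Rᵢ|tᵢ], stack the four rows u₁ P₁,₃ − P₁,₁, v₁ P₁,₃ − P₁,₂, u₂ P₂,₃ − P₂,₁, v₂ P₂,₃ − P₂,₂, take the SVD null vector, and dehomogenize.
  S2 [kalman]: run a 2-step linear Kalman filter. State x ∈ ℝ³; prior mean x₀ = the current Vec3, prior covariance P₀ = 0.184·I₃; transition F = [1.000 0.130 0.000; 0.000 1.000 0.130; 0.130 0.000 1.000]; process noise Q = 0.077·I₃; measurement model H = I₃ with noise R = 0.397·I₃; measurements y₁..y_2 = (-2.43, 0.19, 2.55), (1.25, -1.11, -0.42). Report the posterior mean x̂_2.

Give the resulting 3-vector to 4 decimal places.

result = (0.0722, -0.7882, 0.7676)

source (fourbar_fk): coupler pose = R=[0.8183 -0.5748 0.0000; 0.5748 0.8183 0.0000; 0.0000 0.0000 1.0000], t=(0.2562, 0.5756, 0.0000)
after S1 (triangulate): (0.9797, -1.4674, 0.6948)
after S2 (kf_track): (0.0722, -0.7882, 0.7676)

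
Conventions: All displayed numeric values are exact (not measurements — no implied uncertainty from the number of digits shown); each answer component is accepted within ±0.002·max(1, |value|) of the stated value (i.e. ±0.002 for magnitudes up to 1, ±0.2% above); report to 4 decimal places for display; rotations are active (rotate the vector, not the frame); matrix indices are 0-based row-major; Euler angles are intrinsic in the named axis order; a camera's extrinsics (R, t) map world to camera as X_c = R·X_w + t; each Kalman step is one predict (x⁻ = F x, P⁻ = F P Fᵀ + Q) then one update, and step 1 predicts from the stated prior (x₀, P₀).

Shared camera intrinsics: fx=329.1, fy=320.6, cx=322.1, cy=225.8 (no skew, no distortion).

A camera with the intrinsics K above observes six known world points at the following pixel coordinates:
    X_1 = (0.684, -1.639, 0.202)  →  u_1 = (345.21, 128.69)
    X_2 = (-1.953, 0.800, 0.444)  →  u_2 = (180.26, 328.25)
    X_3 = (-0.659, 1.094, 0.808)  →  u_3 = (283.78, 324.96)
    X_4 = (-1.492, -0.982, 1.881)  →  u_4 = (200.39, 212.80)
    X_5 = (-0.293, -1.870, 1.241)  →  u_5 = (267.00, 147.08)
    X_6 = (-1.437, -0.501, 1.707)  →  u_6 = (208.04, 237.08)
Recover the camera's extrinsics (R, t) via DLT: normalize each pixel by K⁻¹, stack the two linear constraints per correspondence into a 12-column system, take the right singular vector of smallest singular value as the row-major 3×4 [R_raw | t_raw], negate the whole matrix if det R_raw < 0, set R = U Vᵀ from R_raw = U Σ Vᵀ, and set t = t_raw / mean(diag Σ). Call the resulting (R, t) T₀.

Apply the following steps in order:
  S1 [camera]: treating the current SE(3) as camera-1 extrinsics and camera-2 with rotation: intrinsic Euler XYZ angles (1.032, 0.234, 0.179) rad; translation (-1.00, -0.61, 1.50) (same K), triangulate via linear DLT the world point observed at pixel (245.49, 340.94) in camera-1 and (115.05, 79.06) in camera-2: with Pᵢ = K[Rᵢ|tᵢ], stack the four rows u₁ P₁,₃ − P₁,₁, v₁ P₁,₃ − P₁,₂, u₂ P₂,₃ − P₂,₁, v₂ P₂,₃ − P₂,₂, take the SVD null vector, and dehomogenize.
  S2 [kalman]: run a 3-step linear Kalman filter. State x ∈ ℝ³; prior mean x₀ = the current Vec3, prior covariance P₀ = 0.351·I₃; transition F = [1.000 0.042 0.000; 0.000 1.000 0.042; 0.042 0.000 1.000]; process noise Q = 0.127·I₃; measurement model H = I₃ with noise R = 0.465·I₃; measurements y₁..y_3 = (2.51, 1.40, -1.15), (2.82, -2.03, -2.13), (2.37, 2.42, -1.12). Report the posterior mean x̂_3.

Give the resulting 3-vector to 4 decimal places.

result = (1.9485, 0.9156, -0.9129)

source (pnp_recover): camera pose = R=[0.9196 0.2008 -0.3377; -0.1295 0.9664 0.2218; 0.3709 -0.1602 0.9148], t=(0.1201, 0.1099, 4.3089)
after S1 (triangulate): (-1.1544, 1.2460, 1.3270)
after S2 (kf_track): (1.9485, 0.9156, -0.9129)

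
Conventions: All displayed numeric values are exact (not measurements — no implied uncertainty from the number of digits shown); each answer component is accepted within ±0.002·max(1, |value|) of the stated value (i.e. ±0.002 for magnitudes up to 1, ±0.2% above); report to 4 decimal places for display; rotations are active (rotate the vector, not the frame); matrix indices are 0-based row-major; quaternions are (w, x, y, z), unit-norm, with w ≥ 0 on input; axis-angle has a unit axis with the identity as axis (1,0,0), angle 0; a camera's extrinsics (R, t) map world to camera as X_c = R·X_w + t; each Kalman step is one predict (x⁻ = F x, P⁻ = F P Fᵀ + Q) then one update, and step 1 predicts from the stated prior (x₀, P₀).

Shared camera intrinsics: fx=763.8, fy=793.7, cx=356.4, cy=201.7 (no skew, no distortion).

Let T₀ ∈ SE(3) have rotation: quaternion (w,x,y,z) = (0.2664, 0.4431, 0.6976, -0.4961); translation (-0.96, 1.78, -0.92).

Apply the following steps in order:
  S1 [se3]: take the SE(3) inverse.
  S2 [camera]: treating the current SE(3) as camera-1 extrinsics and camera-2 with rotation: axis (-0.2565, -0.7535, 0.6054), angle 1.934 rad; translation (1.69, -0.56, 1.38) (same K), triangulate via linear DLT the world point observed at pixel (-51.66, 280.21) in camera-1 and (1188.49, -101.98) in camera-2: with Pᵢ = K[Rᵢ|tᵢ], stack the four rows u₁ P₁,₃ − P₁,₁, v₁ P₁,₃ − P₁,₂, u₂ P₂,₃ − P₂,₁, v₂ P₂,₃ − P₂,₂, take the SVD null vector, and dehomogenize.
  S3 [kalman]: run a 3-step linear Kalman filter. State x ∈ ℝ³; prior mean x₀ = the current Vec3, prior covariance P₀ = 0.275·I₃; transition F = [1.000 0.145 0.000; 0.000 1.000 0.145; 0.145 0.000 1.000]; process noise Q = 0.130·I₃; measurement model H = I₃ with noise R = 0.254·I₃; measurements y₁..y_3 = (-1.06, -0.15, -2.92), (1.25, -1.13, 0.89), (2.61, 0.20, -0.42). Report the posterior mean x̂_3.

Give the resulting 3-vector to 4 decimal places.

result = (1.4460, -0.3831, -0.3544)

after S1 (invert_se3): R=[-0.4654 0.3539 -0.8113; 0.8825 0.1152 -0.4560; -0.0680 -0.9282 -0.3659], t=(-1.8231, 0.2226, 1.2503)
after S2 (triangulate): (-0.0835, -1.8369, -0.8466)
after S3 (kf_track): (1.4460, -0.3831, -0.3544)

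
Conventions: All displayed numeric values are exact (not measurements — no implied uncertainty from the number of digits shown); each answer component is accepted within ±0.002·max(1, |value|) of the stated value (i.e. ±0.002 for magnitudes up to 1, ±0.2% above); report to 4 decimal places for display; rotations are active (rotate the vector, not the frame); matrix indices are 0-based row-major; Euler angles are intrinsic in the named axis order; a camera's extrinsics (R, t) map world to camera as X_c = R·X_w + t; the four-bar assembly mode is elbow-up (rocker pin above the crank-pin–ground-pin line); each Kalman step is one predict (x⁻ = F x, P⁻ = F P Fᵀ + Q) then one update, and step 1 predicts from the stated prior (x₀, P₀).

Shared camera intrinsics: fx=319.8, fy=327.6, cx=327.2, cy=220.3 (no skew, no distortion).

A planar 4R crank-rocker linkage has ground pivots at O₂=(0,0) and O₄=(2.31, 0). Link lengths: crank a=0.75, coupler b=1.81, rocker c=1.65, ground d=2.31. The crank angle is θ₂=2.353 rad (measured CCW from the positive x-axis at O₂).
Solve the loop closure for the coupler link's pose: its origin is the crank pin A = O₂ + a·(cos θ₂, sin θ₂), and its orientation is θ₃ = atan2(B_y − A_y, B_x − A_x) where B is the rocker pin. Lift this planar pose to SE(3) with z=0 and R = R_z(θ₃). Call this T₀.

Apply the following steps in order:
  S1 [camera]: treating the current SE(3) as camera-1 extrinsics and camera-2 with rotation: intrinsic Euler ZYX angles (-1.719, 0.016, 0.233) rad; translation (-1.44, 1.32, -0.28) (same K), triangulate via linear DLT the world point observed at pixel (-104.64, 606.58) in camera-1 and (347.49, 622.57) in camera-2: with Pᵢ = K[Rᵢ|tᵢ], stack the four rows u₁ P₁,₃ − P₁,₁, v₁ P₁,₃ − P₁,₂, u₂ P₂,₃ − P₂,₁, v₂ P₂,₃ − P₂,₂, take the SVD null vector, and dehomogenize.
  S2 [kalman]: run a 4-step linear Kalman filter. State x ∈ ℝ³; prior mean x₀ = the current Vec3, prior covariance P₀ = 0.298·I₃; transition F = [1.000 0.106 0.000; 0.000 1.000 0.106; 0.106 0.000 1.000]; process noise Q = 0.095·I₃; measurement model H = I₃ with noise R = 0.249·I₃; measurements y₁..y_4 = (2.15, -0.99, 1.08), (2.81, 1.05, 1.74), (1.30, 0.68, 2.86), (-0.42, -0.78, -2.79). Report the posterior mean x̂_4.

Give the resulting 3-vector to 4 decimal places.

result = (0.6149, 0.0574, -0.0457)

source (fourbar_fk): coupler pose = R=[0.9330 -0.3598 0.0000; 0.3598 0.9330 0.0000; 0.0000 0.0000 1.0000], t=(-0.5286, 0.5320, 0.0000)
after S1 (triangulate): (-1.0258, 1.8333, 1.5888)
after S2 (kf_track): (0.6149, 0.0574, -0.0457)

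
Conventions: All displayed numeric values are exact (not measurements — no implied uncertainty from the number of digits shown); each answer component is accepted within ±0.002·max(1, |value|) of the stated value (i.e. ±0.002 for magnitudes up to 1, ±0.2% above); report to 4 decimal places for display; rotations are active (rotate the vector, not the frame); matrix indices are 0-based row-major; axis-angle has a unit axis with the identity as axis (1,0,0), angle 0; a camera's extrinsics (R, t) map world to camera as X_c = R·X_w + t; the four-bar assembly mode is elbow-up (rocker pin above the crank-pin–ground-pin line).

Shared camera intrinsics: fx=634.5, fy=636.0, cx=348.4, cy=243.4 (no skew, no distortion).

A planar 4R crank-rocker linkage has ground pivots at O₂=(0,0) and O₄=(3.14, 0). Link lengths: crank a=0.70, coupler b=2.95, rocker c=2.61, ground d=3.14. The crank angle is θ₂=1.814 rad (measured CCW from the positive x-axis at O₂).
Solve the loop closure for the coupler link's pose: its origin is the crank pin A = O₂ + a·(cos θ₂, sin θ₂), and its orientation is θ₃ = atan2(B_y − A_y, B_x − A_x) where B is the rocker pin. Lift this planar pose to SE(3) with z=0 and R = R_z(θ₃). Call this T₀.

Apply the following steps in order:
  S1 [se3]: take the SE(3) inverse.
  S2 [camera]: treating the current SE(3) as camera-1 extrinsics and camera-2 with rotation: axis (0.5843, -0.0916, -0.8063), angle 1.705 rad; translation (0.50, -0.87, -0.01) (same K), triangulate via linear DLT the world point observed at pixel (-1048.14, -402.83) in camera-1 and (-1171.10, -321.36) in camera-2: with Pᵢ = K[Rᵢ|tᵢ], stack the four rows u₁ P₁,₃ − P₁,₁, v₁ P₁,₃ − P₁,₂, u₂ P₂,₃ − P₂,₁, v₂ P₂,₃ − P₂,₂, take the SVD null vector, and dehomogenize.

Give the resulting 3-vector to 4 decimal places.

result = (-0.9695, -0.7844, 0.6883)

source (fourbar_fk): coupler pose = R=[0.8035 -0.5953 0.0000; 0.5953 0.8035 0.0000; 0.0000 0.0000 1.0000], t=(-0.1686, 0.6794, 0.0000)
after S1 (invert_se3): R=[0.8035 0.5953 0.0000; -0.5953 0.8035 0.0000; 0.0000 0.0000 1.0000], t=(-0.2690, -0.6462, 0.0000)
after S2 (triangulate): (-0.9695, -0.7844, 0.6883)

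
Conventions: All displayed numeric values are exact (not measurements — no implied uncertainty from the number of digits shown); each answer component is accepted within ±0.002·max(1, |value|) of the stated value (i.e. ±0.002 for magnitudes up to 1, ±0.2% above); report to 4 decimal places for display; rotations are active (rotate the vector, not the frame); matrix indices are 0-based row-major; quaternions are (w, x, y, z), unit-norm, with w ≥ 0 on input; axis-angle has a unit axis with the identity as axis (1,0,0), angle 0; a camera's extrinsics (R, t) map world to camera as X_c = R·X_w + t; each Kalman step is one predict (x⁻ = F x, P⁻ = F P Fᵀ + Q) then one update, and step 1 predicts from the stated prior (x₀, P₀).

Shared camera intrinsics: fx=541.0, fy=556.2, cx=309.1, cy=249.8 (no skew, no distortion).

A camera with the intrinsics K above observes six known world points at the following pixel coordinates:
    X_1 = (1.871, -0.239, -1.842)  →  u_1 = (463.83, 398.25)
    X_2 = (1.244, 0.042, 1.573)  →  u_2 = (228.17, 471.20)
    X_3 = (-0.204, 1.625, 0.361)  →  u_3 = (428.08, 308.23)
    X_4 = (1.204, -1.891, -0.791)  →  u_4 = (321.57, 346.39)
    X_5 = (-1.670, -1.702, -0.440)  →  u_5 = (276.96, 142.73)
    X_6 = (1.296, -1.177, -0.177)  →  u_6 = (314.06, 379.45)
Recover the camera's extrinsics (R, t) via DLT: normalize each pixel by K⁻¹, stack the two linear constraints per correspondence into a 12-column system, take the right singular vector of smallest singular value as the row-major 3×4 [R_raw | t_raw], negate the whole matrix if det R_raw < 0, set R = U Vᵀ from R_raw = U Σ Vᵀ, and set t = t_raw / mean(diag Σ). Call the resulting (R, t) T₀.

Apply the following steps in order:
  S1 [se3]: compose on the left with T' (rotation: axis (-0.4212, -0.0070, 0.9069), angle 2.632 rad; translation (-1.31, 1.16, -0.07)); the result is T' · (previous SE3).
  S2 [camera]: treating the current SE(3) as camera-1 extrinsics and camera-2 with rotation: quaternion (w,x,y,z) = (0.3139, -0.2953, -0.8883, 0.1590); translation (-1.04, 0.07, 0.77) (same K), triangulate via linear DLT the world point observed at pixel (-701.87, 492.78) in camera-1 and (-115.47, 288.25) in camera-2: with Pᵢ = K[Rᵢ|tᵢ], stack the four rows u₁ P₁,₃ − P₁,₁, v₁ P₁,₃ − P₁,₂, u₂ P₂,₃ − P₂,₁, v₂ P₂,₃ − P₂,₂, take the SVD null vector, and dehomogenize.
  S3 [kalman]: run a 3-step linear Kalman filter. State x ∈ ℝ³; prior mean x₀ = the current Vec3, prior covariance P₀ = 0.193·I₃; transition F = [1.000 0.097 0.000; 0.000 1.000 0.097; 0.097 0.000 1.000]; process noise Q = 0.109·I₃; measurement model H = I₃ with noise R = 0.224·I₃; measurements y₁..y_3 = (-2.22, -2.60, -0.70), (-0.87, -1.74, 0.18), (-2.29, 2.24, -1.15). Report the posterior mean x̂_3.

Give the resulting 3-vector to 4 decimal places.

result = (-1.6637, 0.1674, -0.7125)

source (pnp_recover): camera pose = R=[0.1424 0.5341 -0.8333; 0.9772 0.0581 0.2042; 0.1575 -0.8434 -0.5137], t=(0.3601, 0.4600, 5.6703)
after S1 (compose_se3): R=[-0.6172 0.2922 0.7306; -0.7586 0.0253 -0.6510; -0.2087 -0.9560 0.2060], t=(-5.7820, 2.0177, 3.3591)
after S2 (triangulate): (0.9739, -0.7684, -0.5940)
after S3 (kf_track): (-1.6637, 0.1674, -0.7125)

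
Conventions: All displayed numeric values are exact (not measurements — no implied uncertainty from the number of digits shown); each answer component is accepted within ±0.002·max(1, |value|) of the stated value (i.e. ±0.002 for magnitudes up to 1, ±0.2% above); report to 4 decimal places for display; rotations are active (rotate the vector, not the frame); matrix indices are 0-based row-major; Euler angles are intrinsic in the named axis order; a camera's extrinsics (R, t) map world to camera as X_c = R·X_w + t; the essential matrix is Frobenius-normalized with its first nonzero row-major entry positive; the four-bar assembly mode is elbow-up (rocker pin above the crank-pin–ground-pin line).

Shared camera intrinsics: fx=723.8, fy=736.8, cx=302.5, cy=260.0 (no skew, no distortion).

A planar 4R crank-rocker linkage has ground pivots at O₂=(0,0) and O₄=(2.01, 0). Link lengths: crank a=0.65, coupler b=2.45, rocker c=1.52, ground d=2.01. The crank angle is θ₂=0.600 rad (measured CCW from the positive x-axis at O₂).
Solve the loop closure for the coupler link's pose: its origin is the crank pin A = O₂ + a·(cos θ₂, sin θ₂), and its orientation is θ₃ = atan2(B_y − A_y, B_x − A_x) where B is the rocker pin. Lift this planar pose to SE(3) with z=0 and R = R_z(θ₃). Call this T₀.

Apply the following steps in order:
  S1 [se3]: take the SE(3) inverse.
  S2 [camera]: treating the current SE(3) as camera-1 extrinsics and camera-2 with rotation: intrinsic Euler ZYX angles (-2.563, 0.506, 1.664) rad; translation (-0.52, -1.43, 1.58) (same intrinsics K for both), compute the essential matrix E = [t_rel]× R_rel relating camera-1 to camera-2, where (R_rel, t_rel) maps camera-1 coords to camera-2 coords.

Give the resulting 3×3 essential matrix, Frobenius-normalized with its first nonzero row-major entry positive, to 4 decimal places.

source (fourbar_fk): coupler pose = R=[0.9252 -0.3794 0.0000; 0.3794 0.9252 0.0000; 0.0000 0.0000 1.0000], t=(0.5365, 0.3670, 0.0000)
after S1 (invert_se3): R=[0.9252 0.3794 0.0000; -0.3794 0.9252 0.0000; 0.0000 0.0000 1.0000], t=(-0.6356, -0.1360, 0.0000)
after S2 (essential): [0.2815 -0.4705 -0.3395; -0.4085 0.2240 -0.2467; -0.2518 -0.0701 -0.4876]

matrix = [0.2815 -0.4705 -0.3395; -0.4085 0.2240 -0.2467; -0.2518 -0.0701 -0.4876]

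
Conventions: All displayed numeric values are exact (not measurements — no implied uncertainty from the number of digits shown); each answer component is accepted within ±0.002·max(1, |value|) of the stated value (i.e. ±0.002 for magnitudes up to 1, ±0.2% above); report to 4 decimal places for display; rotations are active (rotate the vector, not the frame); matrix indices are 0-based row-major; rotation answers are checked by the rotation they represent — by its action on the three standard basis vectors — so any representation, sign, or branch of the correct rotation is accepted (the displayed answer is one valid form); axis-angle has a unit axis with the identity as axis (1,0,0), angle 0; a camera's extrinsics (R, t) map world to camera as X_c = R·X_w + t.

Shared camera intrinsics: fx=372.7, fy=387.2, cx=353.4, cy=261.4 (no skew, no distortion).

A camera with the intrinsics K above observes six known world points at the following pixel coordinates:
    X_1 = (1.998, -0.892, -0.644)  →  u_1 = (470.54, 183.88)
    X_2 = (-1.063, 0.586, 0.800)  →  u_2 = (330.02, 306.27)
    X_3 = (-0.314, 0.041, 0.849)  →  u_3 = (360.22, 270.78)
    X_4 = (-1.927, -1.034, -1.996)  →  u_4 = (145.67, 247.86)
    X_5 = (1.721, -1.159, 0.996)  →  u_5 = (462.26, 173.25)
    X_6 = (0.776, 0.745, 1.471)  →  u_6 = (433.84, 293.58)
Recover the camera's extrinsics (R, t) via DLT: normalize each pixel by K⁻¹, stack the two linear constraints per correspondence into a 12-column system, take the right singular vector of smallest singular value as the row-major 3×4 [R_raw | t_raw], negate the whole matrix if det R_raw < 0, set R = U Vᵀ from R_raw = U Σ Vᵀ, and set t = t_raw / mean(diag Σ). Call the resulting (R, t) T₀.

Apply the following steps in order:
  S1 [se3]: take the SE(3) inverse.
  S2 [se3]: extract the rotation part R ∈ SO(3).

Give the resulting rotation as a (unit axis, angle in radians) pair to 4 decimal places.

rotation (axis_angle) = ((-0.2519, -0.8836, 0.3948), 0.4921)

source (pnp_recover): camera pose = R=[0.8889 0.2129 0.4056; -0.1601 0.9740 -0.1604; -0.4292 0.0776 0.8998], t=(0.0501, 0.2100, 5.8814)
after S1 (invert_se3): R=[0.8889 -0.1601 -0.4292; 0.2129 0.9740 0.0776; 0.4056 -0.1604 0.8998], t=(2.5137, -0.6718, -5.2790)
after S2 (rot_of_se3): [0.8889 -0.1601 -0.4292; 0.2129 0.9740 0.0776; 0.4056 -0.1604 0.8998]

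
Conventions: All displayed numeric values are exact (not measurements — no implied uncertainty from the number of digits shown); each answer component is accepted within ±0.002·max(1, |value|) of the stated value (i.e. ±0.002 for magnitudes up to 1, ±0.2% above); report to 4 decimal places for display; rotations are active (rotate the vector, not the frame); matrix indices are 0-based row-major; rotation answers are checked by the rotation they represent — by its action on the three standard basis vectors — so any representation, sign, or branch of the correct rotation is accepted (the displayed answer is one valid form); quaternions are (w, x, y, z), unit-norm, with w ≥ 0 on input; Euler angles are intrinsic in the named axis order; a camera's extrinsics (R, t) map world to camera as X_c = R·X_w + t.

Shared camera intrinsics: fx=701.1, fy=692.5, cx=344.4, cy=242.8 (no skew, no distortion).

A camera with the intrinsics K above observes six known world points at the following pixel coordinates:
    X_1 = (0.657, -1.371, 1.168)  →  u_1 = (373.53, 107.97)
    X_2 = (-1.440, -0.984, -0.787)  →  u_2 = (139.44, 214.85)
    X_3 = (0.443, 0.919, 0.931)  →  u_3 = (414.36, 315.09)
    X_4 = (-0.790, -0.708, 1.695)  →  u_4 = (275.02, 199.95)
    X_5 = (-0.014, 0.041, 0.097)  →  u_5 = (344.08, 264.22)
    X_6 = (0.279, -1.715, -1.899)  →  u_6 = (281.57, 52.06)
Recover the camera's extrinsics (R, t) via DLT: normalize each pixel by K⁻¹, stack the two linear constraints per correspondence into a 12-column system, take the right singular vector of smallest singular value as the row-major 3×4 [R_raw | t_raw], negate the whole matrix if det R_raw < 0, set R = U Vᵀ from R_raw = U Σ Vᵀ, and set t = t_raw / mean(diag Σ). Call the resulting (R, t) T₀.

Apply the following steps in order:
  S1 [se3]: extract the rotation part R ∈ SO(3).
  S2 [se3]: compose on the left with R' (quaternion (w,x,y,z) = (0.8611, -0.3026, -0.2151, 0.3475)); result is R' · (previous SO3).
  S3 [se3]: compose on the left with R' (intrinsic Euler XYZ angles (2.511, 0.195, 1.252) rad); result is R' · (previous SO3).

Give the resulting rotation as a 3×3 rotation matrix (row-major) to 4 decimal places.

source (pnp_recover): camera pose = R=[0.9524 0.2925 0.0853; -0.2787 0.9495 -0.1438; -0.1231 0.1132 0.9859], t=(-0.0100, 0.1800, 6.6497)
after S1 (rot_of_se3): [0.9524 0.2925 0.0853; -0.2787 0.9495 -0.1438; -0.1231 0.1132 0.9859]
after S2 (compose_so3): [0.8363 -0.3156 -0.4484; 0.4878 0.8015 0.3458; 0.2503 -0.5079 0.8243]
after S3 (compose_so3): [-0.1488 -0.9422 -0.3003; -0.9327 0.2347 -0.2740; 0.3286 0.2393 -0.9136]

rotation (matrix) = ((-0.1488, -0.9422, -0.3003), (-0.9327, 0.2347, -0.2740), (0.3286, 0.2393, -0.9136))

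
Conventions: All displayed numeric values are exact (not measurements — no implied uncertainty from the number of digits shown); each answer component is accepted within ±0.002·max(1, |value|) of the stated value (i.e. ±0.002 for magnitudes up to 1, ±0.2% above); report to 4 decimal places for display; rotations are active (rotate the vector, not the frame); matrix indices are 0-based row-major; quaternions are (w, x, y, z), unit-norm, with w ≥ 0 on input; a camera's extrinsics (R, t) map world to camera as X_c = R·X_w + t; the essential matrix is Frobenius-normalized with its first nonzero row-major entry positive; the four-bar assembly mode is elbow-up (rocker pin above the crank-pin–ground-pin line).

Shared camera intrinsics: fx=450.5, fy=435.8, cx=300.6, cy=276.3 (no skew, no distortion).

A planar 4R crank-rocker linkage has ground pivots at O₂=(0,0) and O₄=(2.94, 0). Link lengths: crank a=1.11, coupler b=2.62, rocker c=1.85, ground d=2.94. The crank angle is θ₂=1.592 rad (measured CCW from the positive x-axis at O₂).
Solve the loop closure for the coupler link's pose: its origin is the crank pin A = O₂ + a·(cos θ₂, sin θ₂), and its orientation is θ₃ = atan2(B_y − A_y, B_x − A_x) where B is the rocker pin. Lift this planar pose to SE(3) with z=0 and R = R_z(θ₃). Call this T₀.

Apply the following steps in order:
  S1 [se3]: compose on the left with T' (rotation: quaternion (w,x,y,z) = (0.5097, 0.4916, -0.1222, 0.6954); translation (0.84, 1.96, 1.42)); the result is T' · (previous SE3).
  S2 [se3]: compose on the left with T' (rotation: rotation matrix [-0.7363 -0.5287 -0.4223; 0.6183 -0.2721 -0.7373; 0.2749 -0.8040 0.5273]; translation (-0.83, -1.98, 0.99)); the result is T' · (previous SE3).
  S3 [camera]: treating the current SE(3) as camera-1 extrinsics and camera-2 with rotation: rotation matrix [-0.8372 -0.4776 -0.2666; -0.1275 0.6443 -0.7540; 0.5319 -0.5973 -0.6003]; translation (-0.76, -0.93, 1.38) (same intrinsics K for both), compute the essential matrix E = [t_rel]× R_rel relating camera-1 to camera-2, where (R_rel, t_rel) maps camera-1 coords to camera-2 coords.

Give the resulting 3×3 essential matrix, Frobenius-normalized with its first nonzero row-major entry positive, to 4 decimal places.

matrix = [0.0877 -0.0612 -0.1208; 0.4015 0.0915 0.5720; 0.5531 -0.2447 -0.3339]

source (fourbar_fk): coupler pose = R=[0.9649 -0.2627 0.0000; 0.2627 0.9649 0.0000; 0.0000 0.0000 1.0000], t=(-0.0235, 1.1098, 0.0000)
after S1 (compose_se3): R=[-0.2149 -0.8007 0.5592; 0.4497 -0.5894 -0.6711; 0.8669 0.1072 0.4868], t=(-0.0801, 1.4462, 1.7685)
after S2 (compose_se3): R=[-0.4456 0.8559 -0.2625; -0.8945 -0.4138 0.1695; 0.0364 0.3103 0.9499], t=(-2.2825, -3.7270, 0.7378)
after S3 (essential): [0.0877 -0.0612 -0.1208; 0.4015 0.0915 0.5720; 0.5531 -0.2447 -0.3339]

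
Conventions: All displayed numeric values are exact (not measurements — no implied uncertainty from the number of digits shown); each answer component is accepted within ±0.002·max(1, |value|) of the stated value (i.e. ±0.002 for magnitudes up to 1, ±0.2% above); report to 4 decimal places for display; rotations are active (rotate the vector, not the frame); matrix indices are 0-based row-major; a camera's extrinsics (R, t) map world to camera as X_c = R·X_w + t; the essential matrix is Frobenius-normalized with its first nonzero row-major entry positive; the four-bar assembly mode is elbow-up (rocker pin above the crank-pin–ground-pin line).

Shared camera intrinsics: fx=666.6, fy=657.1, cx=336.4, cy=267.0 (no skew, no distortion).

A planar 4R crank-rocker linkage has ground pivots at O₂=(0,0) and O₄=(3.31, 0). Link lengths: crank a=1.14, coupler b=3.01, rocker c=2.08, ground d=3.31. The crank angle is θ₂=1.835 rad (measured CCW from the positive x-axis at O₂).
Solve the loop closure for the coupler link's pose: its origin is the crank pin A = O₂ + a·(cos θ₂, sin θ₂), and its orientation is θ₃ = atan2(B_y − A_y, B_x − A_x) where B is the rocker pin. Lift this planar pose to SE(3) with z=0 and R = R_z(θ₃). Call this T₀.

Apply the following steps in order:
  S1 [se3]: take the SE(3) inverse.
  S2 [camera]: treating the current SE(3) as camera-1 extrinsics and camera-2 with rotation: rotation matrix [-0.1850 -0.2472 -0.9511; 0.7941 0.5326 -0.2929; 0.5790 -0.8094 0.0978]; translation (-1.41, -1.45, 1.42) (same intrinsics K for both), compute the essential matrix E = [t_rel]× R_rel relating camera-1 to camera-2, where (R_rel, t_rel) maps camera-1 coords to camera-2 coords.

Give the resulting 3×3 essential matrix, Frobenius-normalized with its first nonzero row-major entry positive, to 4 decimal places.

matrix = [0.2426 -0.3302 0.0011; -0.1569 0.5651 0.0639; 0.6221 0.2371 0.2019]

source (fourbar_fk): coupler pose = R=[0.9592 -0.2827 0.0000; 0.2827 0.9592 0.0000; 0.0000 0.0000 1.0000], t=(-0.2977, 1.1004, 0.0000)
after S1 (invert_se3): R=[0.9592 0.2827 0.0000; -0.2827 0.9592 0.0000; 0.0000 0.0000 1.0000], t=(-0.0255, -1.1397, 0.0000)
after S2 (essential): [0.2426 -0.3302 0.0011; -0.1569 0.5651 0.0639; 0.6221 0.2371 0.2019]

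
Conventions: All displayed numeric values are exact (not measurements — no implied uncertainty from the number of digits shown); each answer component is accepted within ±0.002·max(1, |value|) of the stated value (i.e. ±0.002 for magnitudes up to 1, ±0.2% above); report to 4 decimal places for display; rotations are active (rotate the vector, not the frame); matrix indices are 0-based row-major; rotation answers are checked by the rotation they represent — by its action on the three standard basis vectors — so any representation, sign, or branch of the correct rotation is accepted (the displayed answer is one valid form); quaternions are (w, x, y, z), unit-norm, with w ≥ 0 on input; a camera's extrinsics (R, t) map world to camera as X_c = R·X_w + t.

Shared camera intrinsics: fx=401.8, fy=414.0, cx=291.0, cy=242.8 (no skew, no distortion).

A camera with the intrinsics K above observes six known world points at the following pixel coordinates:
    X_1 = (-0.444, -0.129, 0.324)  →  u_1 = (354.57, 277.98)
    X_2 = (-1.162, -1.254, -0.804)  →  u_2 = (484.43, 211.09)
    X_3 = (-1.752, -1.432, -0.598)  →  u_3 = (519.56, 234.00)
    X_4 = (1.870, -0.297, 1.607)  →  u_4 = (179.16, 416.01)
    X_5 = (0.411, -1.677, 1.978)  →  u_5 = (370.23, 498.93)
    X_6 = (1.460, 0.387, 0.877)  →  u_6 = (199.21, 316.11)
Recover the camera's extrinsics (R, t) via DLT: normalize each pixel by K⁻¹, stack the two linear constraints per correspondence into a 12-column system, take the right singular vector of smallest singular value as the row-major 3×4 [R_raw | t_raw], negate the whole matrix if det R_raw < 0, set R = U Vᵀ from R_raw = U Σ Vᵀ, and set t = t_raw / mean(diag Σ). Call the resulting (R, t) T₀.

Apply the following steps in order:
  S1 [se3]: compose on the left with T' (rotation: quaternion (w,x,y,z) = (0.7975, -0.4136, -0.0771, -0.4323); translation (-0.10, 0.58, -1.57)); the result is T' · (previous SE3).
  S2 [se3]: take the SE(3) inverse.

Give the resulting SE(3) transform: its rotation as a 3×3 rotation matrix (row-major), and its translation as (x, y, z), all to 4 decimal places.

rotation (matrix) = ((-0.6458, 0.0746, -0.7599), (-0.3483, 0.8568, 0.3802), (0.6794, 0.5102, -0.5273)), translation = (2.0725, -3.6596, -2.0477)

source (pnp_recover): camera pose = R=[-0.8086 -0.5674 -0.1554; -0.0147 -0.2446 0.9695; -0.5881 0.7863 0.1895], t=(0.4601, 0.1001, 5.1005)
after S1 (compose_se3): R=[-0.6458 -0.3483 0.6794; 0.0746 0.8568 0.5102; -0.7599 0.3802 -0.5273], t=(1.4548, 4.0257, 1.8864)
after S2 (invert_se3): R=[-0.6458 0.0746 -0.7599; -0.3483 0.8568 0.3802; 0.6794 0.5102 -0.5273], t=(2.0725, -3.6596, -2.0477)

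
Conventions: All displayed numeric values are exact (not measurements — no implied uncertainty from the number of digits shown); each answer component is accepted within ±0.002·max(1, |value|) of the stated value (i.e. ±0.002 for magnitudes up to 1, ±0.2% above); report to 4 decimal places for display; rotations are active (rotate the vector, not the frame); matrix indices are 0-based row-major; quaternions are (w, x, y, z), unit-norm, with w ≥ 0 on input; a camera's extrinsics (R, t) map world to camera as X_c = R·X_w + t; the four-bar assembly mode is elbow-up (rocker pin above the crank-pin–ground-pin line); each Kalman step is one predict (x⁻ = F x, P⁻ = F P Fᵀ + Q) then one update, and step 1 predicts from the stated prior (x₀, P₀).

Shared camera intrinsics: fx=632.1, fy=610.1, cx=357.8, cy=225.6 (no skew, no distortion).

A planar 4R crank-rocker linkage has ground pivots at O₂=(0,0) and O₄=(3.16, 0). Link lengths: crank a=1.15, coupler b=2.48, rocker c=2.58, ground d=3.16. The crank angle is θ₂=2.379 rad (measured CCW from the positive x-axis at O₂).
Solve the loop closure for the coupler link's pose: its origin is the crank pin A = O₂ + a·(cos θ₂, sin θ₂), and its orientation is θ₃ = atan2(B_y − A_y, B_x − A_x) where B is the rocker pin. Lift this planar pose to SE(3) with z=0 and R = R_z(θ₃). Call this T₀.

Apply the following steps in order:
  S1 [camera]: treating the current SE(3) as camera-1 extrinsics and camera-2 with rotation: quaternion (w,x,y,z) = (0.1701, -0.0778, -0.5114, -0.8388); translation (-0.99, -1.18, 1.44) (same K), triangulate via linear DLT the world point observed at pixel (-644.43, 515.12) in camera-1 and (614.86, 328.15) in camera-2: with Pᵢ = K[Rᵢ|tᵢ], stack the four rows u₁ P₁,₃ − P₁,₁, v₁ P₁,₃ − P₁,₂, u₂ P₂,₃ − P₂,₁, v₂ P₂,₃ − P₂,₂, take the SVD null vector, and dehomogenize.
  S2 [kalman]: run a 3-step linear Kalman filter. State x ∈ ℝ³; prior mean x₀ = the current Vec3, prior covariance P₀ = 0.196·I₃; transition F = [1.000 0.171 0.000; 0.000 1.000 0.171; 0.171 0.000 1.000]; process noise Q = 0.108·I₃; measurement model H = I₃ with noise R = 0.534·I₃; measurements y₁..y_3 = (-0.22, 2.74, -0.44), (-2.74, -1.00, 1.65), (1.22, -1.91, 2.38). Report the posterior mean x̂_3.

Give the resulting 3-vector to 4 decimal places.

result = (-0.5307, 0.1206, 1.2411)

source (fourbar_fk): coupler pose = R=[0.8984 -0.4391 0.0000; 0.4391 0.8984 0.0000; 0.0000 0.0000 1.0000], t=(-0.8315, 0.7944, 0.0000)
after S1 (triangulate): (-1.8828, 1.0266, 1.8756)
after S2 (kf_track): (-0.5307, 0.1206, 1.2411)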